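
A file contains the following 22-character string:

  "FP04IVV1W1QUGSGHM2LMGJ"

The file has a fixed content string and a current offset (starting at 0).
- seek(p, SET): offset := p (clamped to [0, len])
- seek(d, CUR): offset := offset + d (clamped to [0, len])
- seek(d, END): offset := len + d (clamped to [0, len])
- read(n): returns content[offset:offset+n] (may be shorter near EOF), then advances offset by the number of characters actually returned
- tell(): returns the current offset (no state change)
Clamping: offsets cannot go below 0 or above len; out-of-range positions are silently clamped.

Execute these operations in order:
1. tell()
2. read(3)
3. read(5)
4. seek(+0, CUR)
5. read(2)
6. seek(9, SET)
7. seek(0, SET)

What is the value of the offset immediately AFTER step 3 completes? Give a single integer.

Answer: 8

Derivation:
After 1 (tell()): offset=0
After 2 (read(3)): returned 'FP0', offset=3
After 3 (read(5)): returned '4IVV1', offset=8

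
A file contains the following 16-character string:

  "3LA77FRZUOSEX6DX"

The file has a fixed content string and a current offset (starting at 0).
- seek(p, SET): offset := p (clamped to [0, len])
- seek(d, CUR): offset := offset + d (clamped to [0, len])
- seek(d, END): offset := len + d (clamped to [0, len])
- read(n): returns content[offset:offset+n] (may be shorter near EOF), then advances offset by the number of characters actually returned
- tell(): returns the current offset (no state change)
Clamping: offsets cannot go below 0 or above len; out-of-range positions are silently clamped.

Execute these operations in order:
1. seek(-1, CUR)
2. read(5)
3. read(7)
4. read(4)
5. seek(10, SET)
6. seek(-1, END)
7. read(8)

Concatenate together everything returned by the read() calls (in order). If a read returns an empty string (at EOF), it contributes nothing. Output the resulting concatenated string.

After 1 (seek(-1, CUR)): offset=0
After 2 (read(5)): returned '3LA77', offset=5
After 3 (read(7)): returned 'FRZUOSE', offset=12
After 4 (read(4)): returned 'X6DX', offset=16
After 5 (seek(10, SET)): offset=10
After 6 (seek(-1, END)): offset=15
After 7 (read(8)): returned 'X', offset=16

Answer: 3LA77FRZUOSEX6DXX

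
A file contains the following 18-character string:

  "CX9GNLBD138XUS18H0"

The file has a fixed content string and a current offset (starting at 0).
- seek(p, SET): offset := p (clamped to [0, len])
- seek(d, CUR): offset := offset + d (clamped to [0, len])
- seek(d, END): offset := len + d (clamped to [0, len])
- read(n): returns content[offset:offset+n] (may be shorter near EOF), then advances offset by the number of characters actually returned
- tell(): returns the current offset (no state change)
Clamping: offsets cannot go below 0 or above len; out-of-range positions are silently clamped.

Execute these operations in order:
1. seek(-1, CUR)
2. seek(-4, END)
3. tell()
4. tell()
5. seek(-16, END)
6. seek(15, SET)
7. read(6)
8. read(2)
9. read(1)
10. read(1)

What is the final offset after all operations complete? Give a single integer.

After 1 (seek(-1, CUR)): offset=0
After 2 (seek(-4, END)): offset=14
After 3 (tell()): offset=14
After 4 (tell()): offset=14
After 5 (seek(-16, END)): offset=2
After 6 (seek(15, SET)): offset=15
After 7 (read(6)): returned '8H0', offset=18
After 8 (read(2)): returned '', offset=18
After 9 (read(1)): returned '', offset=18
After 10 (read(1)): returned '', offset=18

Answer: 18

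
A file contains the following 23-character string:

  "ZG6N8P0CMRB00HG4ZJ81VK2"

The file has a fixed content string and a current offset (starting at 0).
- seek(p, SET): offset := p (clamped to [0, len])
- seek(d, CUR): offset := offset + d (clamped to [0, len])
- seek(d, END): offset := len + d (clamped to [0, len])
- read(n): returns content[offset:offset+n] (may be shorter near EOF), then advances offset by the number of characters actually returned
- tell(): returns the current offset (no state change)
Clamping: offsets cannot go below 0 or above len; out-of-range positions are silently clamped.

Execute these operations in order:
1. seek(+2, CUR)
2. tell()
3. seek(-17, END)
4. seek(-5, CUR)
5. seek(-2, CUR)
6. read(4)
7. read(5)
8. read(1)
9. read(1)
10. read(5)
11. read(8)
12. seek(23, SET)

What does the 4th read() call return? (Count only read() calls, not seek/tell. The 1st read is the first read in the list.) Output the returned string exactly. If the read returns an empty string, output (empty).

Answer: B

Derivation:
After 1 (seek(+2, CUR)): offset=2
After 2 (tell()): offset=2
After 3 (seek(-17, END)): offset=6
After 4 (seek(-5, CUR)): offset=1
After 5 (seek(-2, CUR)): offset=0
After 6 (read(4)): returned 'ZG6N', offset=4
After 7 (read(5)): returned '8P0CM', offset=9
After 8 (read(1)): returned 'R', offset=10
After 9 (read(1)): returned 'B', offset=11
After 10 (read(5)): returned '00HG4', offset=16
After 11 (read(8)): returned 'ZJ81VK2', offset=23
After 12 (seek(23, SET)): offset=23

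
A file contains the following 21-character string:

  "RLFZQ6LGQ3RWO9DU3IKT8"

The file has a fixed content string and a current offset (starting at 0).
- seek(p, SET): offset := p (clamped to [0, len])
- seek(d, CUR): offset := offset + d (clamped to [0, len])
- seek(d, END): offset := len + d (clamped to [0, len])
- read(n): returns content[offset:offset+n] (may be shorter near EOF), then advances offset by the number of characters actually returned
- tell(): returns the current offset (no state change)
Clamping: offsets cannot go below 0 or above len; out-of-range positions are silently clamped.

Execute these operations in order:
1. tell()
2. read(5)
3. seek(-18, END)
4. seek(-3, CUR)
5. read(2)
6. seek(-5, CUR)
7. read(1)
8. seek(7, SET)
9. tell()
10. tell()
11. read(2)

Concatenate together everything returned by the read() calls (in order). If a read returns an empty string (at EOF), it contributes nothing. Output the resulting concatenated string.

After 1 (tell()): offset=0
After 2 (read(5)): returned 'RLFZQ', offset=5
After 3 (seek(-18, END)): offset=3
After 4 (seek(-3, CUR)): offset=0
After 5 (read(2)): returned 'RL', offset=2
After 6 (seek(-5, CUR)): offset=0
After 7 (read(1)): returned 'R', offset=1
After 8 (seek(7, SET)): offset=7
After 9 (tell()): offset=7
After 10 (tell()): offset=7
After 11 (read(2)): returned 'GQ', offset=9

Answer: RLFZQRLRGQ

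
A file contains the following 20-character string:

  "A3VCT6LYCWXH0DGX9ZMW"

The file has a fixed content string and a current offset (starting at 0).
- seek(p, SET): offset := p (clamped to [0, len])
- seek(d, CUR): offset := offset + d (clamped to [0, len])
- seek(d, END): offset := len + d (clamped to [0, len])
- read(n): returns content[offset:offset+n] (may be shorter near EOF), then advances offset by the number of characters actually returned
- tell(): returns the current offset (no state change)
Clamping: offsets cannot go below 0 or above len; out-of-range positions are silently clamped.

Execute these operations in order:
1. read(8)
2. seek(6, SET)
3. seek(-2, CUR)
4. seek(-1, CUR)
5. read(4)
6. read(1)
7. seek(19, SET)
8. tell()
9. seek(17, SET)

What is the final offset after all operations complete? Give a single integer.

After 1 (read(8)): returned 'A3VCT6LY', offset=8
After 2 (seek(6, SET)): offset=6
After 3 (seek(-2, CUR)): offset=4
After 4 (seek(-1, CUR)): offset=3
After 5 (read(4)): returned 'CT6L', offset=7
After 6 (read(1)): returned 'Y', offset=8
After 7 (seek(19, SET)): offset=19
After 8 (tell()): offset=19
After 9 (seek(17, SET)): offset=17

Answer: 17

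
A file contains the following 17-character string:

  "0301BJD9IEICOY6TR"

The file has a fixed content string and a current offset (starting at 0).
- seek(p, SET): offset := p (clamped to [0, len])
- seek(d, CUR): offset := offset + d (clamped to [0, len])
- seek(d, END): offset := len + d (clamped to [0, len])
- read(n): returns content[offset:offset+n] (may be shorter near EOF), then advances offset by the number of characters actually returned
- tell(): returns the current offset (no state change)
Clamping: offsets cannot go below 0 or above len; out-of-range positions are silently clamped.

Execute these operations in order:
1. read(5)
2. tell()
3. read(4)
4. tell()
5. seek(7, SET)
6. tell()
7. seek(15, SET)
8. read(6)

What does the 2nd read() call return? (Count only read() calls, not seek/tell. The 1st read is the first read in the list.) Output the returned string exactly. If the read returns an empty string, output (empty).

Answer: JD9I

Derivation:
After 1 (read(5)): returned '0301B', offset=5
After 2 (tell()): offset=5
After 3 (read(4)): returned 'JD9I', offset=9
After 4 (tell()): offset=9
After 5 (seek(7, SET)): offset=7
After 6 (tell()): offset=7
After 7 (seek(15, SET)): offset=15
After 8 (read(6)): returned 'TR', offset=17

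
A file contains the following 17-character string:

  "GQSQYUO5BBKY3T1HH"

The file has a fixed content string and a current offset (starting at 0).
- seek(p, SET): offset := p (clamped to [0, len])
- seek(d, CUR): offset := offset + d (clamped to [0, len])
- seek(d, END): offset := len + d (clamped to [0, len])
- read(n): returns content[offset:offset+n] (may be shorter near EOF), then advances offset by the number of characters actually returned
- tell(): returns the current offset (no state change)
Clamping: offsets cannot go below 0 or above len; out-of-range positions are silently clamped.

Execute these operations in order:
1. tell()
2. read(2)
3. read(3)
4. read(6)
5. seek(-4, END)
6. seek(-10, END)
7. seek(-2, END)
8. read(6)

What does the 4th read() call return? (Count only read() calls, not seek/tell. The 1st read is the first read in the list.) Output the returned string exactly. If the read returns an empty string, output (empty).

Answer: HH

Derivation:
After 1 (tell()): offset=0
After 2 (read(2)): returned 'GQ', offset=2
After 3 (read(3)): returned 'SQY', offset=5
After 4 (read(6)): returned 'UO5BBK', offset=11
After 5 (seek(-4, END)): offset=13
After 6 (seek(-10, END)): offset=7
After 7 (seek(-2, END)): offset=15
After 8 (read(6)): returned 'HH', offset=17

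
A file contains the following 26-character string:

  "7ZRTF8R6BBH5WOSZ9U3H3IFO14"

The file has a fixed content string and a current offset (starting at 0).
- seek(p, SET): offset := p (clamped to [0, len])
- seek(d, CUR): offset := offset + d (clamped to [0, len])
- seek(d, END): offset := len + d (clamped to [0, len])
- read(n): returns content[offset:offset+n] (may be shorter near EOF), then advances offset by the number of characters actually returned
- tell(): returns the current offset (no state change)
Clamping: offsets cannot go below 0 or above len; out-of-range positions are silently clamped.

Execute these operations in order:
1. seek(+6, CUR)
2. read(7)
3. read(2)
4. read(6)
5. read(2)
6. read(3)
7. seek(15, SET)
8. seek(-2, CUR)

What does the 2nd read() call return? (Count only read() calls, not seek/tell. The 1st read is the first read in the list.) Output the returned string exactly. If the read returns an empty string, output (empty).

After 1 (seek(+6, CUR)): offset=6
After 2 (read(7)): returned 'R6BBH5W', offset=13
After 3 (read(2)): returned 'OS', offset=15
After 4 (read(6)): returned 'Z9U3H3', offset=21
After 5 (read(2)): returned 'IF', offset=23
After 6 (read(3)): returned 'O14', offset=26
After 7 (seek(15, SET)): offset=15
After 8 (seek(-2, CUR)): offset=13

Answer: OS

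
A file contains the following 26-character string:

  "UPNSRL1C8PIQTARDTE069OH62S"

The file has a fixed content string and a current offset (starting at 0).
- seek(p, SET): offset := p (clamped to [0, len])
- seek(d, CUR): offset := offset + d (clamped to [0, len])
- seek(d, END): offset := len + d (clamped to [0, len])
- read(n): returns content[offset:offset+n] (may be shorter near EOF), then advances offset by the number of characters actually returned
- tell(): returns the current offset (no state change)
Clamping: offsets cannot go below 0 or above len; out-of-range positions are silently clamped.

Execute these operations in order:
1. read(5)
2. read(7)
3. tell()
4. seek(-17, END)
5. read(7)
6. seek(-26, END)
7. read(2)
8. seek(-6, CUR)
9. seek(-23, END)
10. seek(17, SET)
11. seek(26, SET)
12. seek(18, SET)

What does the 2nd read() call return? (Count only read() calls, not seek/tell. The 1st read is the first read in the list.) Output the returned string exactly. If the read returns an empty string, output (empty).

Answer: L1C8PIQ

Derivation:
After 1 (read(5)): returned 'UPNSR', offset=5
After 2 (read(7)): returned 'L1C8PIQ', offset=12
After 3 (tell()): offset=12
After 4 (seek(-17, END)): offset=9
After 5 (read(7)): returned 'PIQTARD', offset=16
After 6 (seek(-26, END)): offset=0
After 7 (read(2)): returned 'UP', offset=2
After 8 (seek(-6, CUR)): offset=0
After 9 (seek(-23, END)): offset=3
After 10 (seek(17, SET)): offset=17
After 11 (seek(26, SET)): offset=26
After 12 (seek(18, SET)): offset=18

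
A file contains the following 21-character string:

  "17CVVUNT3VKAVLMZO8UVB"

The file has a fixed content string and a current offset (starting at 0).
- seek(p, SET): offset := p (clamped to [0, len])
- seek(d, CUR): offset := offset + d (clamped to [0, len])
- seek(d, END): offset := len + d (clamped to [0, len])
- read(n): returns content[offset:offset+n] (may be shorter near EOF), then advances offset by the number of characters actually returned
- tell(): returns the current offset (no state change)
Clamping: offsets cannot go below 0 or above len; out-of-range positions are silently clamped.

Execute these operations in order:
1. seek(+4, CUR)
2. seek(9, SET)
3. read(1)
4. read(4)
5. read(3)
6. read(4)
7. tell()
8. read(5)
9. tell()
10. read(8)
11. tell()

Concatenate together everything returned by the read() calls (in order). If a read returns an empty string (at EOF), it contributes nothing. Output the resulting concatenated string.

Answer: VKAVLMZO8UVB

Derivation:
After 1 (seek(+4, CUR)): offset=4
After 2 (seek(9, SET)): offset=9
After 3 (read(1)): returned 'V', offset=10
After 4 (read(4)): returned 'KAVL', offset=14
After 5 (read(3)): returned 'MZO', offset=17
After 6 (read(4)): returned '8UVB', offset=21
After 7 (tell()): offset=21
After 8 (read(5)): returned '', offset=21
After 9 (tell()): offset=21
After 10 (read(8)): returned '', offset=21
After 11 (tell()): offset=21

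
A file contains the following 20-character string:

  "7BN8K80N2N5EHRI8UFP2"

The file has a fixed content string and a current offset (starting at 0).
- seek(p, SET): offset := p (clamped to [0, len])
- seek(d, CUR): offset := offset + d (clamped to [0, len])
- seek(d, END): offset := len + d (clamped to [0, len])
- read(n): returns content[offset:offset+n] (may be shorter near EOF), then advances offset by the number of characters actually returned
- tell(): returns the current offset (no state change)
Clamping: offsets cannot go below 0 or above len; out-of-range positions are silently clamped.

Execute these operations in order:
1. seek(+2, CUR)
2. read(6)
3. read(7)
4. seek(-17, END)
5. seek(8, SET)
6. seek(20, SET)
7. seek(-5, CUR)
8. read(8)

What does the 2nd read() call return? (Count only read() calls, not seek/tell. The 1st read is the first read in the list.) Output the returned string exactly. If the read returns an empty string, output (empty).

After 1 (seek(+2, CUR)): offset=2
After 2 (read(6)): returned 'N8K80N', offset=8
After 3 (read(7)): returned '2N5EHRI', offset=15
After 4 (seek(-17, END)): offset=3
After 5 (seek(8, SET)): offset=8
After 6 (seek(20, SET)): offset=20
After 7 (seek(-5, CUR)): offset=15
After 8 (read(8)): returned '8UFP2', offset=20

Answer: 2N5EHRI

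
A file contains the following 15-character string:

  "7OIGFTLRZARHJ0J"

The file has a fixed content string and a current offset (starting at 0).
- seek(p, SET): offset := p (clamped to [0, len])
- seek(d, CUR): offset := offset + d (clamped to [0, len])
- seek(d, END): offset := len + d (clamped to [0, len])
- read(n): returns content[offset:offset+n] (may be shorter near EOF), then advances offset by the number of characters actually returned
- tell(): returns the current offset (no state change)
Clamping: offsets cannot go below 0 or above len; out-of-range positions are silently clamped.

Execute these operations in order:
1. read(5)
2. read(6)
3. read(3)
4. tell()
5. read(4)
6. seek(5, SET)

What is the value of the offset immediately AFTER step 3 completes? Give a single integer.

After 1 (read(5)): returned '7OIGF', offset=5
After 2 (read(6)): returned 'TLRZAR', offset=11
After 3 (read(3)): returned 'HJ0', offset=14

Answer: 14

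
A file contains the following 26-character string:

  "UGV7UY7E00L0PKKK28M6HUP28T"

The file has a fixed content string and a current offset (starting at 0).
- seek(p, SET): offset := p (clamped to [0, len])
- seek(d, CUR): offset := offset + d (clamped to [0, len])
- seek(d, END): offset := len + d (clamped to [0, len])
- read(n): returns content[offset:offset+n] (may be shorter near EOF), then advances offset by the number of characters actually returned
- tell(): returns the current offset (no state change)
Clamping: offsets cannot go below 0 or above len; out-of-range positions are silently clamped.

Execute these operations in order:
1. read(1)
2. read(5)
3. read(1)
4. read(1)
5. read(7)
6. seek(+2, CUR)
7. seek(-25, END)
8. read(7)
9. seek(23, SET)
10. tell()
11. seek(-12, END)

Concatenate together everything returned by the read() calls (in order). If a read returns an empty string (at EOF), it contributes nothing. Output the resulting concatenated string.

After 1 (read(1)): returned 'U', offset=1
After 2 (read(5)): returned 'GV7UY', offset=6
After 3 (read(1)): returned '7', offset=7
After 4 (read(1)): returned 'E', offset=8
After 5 (read(7)): returned '00L0PKK', offset=15
After 6 (seek(+2, CUR)): offset=17
After 7 (seek(-25, END)): offset=1
After 8 (read(7)): returned 'GV7UY7E', offset=8
After 9 (seek(23, SET)): offset=23
After 10 (tell()): offset=23
After 11 (seek(-12, END)): offset=14

Answer: UGV7UY7E00L0PKKGV7UY7E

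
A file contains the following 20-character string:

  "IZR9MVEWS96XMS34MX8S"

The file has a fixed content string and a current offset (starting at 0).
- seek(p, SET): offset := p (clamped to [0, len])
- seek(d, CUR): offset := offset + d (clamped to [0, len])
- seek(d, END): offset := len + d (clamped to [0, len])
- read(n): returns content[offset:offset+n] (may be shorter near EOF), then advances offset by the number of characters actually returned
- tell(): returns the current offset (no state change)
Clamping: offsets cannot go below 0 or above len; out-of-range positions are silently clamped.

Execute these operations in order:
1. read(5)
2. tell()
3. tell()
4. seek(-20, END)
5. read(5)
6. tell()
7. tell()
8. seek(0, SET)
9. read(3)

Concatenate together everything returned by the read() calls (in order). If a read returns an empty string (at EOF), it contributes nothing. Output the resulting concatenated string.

Answer: IZR9MIZR9MIZR

Derivation:
After 1 (read(5)): returned 'IZR9M', offset=5
After 2 (tell()): offset=5
After 3 (tell()): offset=5
After 4 (seek(-20, END)): offset=0
After 5 (read(5)): returned 'IZR9M', offset=5
After 6 (tell()): offset=5
After 7 (tell()): offset=5
After 8 (seek(0, SET)): offset=0
After 9 (read(3)): returned 'IZR', offset=3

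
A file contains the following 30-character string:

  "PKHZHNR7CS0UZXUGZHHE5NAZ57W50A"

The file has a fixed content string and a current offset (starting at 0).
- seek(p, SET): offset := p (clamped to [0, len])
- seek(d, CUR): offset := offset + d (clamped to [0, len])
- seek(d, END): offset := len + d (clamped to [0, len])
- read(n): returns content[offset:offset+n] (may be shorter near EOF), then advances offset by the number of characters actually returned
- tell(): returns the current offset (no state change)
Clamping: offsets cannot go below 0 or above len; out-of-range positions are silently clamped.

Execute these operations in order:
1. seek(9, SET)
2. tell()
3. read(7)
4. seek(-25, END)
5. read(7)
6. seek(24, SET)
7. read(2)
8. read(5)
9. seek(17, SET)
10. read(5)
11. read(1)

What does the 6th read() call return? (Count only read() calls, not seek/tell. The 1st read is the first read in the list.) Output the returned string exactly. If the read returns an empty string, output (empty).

Answer: A

Derivation:
After 1 (seek(9, SET)): offset=9
After 2 (tell()): offset=9
After 3 (read(7)): returned 'S0UZXUG', offset=16
After 4 (seek(-25, END)): offset=5
After 5 (read(7)): returned 'NR7CS0U', offset=12
After 6 (seek(24, SET)): offset=24
After 7 (read(2)): returned '57', offset=26
After 8 (read(5)): returned 'W50A', offset=30
After 9 (seek(17, SET)): offset=17
After 10 (read(5)): returned 'HHE5N', offset=22
After 11 (read(1)): returned 'A', offset=23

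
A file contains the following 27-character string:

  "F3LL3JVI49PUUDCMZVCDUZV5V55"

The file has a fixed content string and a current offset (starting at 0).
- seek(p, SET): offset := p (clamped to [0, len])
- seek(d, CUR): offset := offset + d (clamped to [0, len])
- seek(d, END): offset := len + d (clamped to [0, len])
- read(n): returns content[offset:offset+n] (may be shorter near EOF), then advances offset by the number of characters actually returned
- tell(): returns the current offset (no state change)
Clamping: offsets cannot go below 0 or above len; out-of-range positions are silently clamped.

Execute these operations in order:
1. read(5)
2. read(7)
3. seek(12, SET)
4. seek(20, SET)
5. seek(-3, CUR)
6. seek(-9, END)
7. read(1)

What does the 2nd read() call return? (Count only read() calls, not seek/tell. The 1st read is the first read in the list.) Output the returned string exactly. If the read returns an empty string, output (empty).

Answer: JVI49PU

Derivation:
After 1 (read(5)): returned 'F3LL3', offset=5
After 2 (read(7)): returned 'JVI49PU', offset=12
After 3 (seek(12, SET)): offset=12
After 4 (seek(20, SET)): offset=20
After 5 (seek(-3, CUR)): offset=17
After 6 (seek(-9, END)): offset=18
After 7 (read(1)): returned 'C', offset=19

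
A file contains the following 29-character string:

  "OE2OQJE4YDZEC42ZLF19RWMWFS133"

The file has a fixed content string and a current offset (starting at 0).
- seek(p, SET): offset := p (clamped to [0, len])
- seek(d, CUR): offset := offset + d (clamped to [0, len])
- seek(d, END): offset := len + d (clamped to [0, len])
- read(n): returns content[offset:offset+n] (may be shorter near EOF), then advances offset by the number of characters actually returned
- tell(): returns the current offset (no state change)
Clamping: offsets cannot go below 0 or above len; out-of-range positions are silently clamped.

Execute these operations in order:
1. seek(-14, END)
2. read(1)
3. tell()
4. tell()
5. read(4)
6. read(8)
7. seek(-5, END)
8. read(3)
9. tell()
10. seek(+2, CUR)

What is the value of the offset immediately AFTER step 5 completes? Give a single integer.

Answer: 20

Derivation:
After 1 (seek(-14, END)): offset=15
After 2 (read(1)): returned 'Z', offset=16
After 3 (tell()): offset=16
After 4 (tell()): offset=16
After 5 (read(4)): returned 'LF19', offset=20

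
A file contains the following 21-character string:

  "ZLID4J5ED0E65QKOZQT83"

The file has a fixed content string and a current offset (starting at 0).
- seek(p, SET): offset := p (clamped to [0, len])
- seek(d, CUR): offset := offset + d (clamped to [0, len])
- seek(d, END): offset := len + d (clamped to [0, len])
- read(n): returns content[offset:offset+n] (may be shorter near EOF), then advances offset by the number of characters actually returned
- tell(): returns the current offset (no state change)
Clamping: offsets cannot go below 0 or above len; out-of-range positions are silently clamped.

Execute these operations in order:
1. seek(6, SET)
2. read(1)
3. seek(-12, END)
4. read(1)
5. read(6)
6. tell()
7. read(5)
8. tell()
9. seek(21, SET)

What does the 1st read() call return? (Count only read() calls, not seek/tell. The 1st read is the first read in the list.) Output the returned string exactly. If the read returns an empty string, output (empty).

Answer: 5

Derivation:
After 1 (seek(6, SET)): offset=6
After 2 (read(1)): returned '5', offset=7
After 3 (seek(-12, END)): offset=9
After 4 (read(1)): returned '0', offset=10
After 5 (read(6)): returned 'E65QKO', offset=16
After 6 (tell()): offset=16
After 7 (read(5)): returned 'ZQT83', offset=21
After 8 (tell()): offset=21
After 9 (seek(21, SET)): offset=21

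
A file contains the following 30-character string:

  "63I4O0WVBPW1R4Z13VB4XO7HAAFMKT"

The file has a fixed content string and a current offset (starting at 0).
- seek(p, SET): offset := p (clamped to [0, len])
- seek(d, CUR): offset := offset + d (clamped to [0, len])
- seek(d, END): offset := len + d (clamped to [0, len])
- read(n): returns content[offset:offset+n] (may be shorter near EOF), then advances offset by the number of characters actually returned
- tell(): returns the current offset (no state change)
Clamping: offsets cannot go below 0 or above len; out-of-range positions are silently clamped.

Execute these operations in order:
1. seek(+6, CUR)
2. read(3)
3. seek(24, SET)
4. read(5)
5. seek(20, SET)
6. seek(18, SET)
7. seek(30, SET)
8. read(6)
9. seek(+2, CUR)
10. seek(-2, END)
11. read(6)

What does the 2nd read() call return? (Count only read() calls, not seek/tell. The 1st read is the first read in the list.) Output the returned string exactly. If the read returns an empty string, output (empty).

Answer: AAFMK

Derivation:
After 1 (seek(+6, CUR)): offset=6
After 2 (read(3)): returned 'WVB', offset=9
After 3 (seek(24, SET)): offset=24
After 4 (read(5)): returned 'AAFMK', offset=29
After 5 (seek(20, SET)): offset=20
After 6 (seek(18, SET)): offset=18
After 7 (seek(30, SET)): offset=30
After 8 (read(6)): returned '', offset=30
After 9 (seek(+2, CUR)): offset=30
After 10 (seek(-2, END)): offset=28
After 11 (read(6)): returned 'KT', offset=30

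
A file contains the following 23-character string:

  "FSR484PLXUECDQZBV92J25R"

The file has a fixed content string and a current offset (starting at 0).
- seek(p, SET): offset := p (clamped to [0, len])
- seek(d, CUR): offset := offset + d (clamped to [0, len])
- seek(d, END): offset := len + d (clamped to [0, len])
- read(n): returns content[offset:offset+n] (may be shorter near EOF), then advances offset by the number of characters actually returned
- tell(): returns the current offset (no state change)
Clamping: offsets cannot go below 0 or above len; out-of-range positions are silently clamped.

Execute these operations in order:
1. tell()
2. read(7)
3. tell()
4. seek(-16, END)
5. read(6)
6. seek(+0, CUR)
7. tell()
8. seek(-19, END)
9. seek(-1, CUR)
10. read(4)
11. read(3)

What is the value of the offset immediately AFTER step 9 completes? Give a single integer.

After 1 (tell()): offset=0
After 2 (read(7)): returned 'FSR484P', offset=7
After 3 (tell()): offset=7
After 4 (seek(-16, END)): offset=7
After 5 (read(6)): returned 'LXUECD', offset=13
After 6 (seek(+0, CUR)): offset=13
After 7 (tell()): offset=13
After 8 (seek(-19, END)): offset=4
After 9 (seek(-1, CUR)): offset=3

Answer: 3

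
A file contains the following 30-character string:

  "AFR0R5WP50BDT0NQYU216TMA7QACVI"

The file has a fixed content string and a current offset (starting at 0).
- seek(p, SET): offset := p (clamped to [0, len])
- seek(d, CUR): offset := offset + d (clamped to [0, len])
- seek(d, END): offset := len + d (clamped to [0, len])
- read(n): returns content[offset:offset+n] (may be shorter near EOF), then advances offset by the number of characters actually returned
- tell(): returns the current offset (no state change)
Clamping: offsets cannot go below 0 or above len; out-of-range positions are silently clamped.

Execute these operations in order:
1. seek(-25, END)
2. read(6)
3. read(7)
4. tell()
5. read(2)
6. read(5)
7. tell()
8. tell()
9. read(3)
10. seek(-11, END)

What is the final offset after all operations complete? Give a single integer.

After 1 (seek(-25, END)): offset=5
After 2 (read(6)): returned '5WP50B', offset=11
After 3 (read(7)): returned 'DT0NQYU', offset=18
After 4 (tell()): offset=18
After 5 (read(2)): returned '21', offset=20
After 6 (read(5)): returned '6TMA7', offset=25
After 7 (tell()): offset=25
After 8 (tell()): offset=25
After 9 (read(3)): returned 'QAC', offset=28
After 10 (seek(-11, END)): offset=19

Answer: 19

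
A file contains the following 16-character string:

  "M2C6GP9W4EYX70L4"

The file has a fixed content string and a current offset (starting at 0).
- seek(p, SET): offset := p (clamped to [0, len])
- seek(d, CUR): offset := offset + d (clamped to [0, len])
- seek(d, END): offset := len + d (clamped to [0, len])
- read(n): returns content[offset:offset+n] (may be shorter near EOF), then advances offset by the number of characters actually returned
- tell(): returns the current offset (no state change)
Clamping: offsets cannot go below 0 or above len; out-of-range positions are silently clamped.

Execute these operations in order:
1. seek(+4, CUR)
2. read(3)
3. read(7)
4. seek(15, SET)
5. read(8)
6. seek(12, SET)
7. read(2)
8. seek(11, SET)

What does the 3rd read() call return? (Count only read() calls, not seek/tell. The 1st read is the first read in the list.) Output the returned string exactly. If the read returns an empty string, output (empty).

After 1 (seek(+4, CUR)): offset=4
After 2 (read(3)): returned 'GP9', offset=7
After 3 (read(7)): returned 'W4EYX70', offset=14
After 4 (seek(15, SET)): offset=15
After 5 (read(8)): returned '4', offset=16
After 6 (seek(12, SET)): offset=12
After 7 (read(2)): returned '70', offset=14
After 8 (seek(11, SET)): offset=11

Answer: 4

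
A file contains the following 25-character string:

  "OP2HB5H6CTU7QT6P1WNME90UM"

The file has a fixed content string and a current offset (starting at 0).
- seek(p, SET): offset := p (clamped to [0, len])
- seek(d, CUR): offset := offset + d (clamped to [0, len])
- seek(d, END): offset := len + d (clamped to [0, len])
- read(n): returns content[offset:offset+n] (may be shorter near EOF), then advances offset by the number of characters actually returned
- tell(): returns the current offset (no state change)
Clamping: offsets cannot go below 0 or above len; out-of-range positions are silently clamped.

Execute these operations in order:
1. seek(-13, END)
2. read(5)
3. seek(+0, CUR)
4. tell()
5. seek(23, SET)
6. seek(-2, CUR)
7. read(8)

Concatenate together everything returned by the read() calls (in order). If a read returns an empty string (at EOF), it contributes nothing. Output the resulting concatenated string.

After 1 (seek(-13, END)): offset=12
After 2 (read(5)): returned 'QT6P1', offset=17
After 3 (seek(+0, CUR)): offset=17
After 4 (tell()): offset=17
After 5 (seek(23, SET)): offset=23
After 6 (seek(-2, CUR)): offset=21
After 7 (read(8)): returned '90UM', offset=25

Answer: QT6P190UM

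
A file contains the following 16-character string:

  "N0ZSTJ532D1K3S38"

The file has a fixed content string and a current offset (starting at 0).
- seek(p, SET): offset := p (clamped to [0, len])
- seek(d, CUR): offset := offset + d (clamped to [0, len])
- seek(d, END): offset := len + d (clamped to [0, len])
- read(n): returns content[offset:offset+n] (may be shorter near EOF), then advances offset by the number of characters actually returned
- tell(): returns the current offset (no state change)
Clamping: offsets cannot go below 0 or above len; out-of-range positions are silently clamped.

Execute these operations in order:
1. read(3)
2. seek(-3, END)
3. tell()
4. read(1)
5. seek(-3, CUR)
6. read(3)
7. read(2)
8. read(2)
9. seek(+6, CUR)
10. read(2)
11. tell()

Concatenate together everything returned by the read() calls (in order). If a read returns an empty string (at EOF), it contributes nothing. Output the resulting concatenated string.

Answer: N0ZSK3S38

Derivation:
After 1 (read(3)): returned 'N0Z', offset=3
After 2 (seek(-3, END)): offset=13
After 3 (tell()): offset=13
After 4 (read(1)): returned 'S', offset=14
After 5 (seek(-3, CUR)): offset=11
After 6 (read(3)): returned 'K3S', offset=14
After 7 (read(2)): returned '38', offset=16
After 8 (read(2)): returned '', offset=16
After 9 (seek(+6, CUR)): offset=16
After 10 (read(2)): returned '', offset=16
After 11 (tell()): offset=16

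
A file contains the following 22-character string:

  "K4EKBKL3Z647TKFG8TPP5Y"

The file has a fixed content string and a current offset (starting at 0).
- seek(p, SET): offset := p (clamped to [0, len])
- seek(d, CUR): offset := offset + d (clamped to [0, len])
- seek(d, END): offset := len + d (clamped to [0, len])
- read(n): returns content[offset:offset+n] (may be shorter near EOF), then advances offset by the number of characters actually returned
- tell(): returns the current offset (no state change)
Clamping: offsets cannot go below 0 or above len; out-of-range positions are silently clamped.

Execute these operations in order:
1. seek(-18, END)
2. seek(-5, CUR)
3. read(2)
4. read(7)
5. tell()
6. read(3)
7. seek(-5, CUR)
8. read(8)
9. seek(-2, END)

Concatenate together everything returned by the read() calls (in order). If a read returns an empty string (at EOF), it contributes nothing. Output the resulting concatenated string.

Answer: K4EKBKL3Z6473Z647TKF

Derivation:
After 1 (seek(-18, END)): offset=4
After 2 (seek(-5, CUR)): offset=0
After 3 (read(2)): returned 'K4', offset=2
After 4 (read(7)): returned 'EKBKL3Z', offset=9
After 5 (tell()): offset=9
After 6 (read(3)): returned '647', offset=12
After 7 (seek(-5, CUR)): offset=7
After 8 (read(8)): returned '3Z647TKF', offset=15
After 9 (seek(-2, END)): offset=20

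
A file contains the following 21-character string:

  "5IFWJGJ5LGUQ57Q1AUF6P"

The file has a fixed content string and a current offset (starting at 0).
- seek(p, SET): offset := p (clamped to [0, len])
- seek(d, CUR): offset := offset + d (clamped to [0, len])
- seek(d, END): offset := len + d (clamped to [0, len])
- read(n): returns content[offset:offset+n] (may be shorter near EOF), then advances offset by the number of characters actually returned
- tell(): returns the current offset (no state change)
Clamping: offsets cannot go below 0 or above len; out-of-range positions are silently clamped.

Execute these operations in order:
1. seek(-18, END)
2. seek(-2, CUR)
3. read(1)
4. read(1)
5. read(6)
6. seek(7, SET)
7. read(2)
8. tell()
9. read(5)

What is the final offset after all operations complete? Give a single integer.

Answer: 14

Derivation:
After 1 (seek(-18, END)): offset=3
After 2 (seek(-2, CUR)): offset=1
After 3 (read(1)): returned 'I', offset=2
After 4 (read(1)): returned 'F', offset=3
After 5 (read(6)): returned 'WJGJ5L', offset=9
After 6 (seek(7, SET)): offset=7
After 7 (read(2)): returned '5L', offset=9
After 8 (tell()): offset=9
After 9 (read(5)): returned 'GUQ57', offset=14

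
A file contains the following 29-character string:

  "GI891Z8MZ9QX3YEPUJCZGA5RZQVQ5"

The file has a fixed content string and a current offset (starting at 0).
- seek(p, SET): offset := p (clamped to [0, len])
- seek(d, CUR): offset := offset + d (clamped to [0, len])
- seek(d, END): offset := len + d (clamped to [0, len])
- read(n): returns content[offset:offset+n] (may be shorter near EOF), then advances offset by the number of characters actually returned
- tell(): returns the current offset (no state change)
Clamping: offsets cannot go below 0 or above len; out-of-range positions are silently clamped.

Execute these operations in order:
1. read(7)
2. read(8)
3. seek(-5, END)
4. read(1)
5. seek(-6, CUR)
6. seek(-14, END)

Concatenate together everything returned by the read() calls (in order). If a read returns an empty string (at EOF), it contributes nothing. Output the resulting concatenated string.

Answer: GI891Z8MZ9QX3YEZ

Derivation:
After 1 (read(7)): returned 'GI891Z8', offset=7
After 2 (read(8)): returned 'MZ9QX3YE', offset=15
After 3 (seek(-5, END)): offset=24
After 4 (read(1)): returned 'Z', offset=25
After 5 (seek(-6, CUR)): offset=19
After 6 (seek(-14, END)): offset=15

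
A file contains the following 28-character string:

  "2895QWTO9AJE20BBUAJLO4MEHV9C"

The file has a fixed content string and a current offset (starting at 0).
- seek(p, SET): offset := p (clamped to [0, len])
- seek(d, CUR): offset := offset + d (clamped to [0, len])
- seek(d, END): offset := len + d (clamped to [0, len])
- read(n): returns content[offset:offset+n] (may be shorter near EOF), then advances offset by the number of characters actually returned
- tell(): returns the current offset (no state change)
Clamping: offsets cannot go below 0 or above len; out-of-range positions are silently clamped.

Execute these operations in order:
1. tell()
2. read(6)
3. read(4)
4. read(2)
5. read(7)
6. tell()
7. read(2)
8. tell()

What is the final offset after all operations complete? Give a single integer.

Answer: 21

Derivation:
After 1 (tell()): offset=0
After 2 (read(6)): returned '2895QW', offset=6
After 3 (read(4)): returned 'TO9A', offset=10
After 4 (read(2)): returned 'JE', offset=12
After 5 (read(7)): returned '20BBUAJ', offset=19
After 6 (tell()): offset=19
After 7 (read(2)): returned 'LO', offset=21
After 8 (tell()): offset=21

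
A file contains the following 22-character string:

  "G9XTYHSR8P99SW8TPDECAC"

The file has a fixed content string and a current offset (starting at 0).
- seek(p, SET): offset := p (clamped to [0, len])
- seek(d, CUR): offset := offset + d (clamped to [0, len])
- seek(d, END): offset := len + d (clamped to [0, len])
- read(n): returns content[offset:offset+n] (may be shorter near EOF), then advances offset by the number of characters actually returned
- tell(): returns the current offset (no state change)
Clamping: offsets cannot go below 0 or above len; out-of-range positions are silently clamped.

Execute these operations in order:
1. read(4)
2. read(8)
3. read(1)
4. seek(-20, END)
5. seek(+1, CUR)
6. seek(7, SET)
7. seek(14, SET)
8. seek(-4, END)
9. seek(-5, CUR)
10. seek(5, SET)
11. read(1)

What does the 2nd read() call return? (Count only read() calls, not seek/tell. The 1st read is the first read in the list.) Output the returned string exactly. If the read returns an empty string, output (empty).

After 1 (read(4)): returned 'G9XT', offset=4
After 2 (read(8)): returned 'YHSR8P99', offset=12
After 3 (read(1)): returned 'S', offset=13
After 4 (seek(-20, END)): offset=2
After 5 (seek(+1, CUR)): offset=3
After 6 (seek(7, SET)): offset=7
After 7 (seek(14, SET)): offset=14
After 8 (seek(-4, END)): offset=18
After 9 (seek(-5, CUR)): offset=13
After 10 (seek(5, SET)): offset=5
After 11 (read(1)): returned 'H', offset=6

Answer: YHSR8P99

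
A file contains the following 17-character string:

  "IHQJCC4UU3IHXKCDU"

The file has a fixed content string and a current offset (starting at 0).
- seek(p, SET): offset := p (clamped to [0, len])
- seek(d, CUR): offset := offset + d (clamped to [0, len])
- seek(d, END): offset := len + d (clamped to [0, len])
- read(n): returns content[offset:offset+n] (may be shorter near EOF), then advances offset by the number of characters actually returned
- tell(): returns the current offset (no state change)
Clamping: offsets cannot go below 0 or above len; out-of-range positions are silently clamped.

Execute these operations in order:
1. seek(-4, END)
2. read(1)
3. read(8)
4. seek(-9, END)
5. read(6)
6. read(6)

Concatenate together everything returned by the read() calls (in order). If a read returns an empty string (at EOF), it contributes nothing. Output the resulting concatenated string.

Answer: KCDUU3IHXKCDU

Derivation:
After 1 (seek(-4, END)): offset=13
After 2 (read(1)): returned 'K', offset=14
After 3 (read(8)): returned 'CDU', offset=17
After 4 (seek(-9, END)): offset=8
After 5 (read(6)): returned 'U3IHXK', offset=14
After 6 (read(6)): returned 'CDU', offset=17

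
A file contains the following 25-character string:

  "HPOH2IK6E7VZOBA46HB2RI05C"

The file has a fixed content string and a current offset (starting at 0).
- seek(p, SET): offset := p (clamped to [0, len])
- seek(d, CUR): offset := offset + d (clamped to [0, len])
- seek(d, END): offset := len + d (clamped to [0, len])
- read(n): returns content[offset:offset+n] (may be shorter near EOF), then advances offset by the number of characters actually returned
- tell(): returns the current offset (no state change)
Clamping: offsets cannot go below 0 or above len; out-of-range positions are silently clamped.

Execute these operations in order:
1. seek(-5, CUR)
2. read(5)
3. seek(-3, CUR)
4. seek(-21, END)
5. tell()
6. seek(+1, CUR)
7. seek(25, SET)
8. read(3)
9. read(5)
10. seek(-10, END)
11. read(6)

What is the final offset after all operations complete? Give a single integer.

After 1 (seek(-5, CUR)): offset=0
After 2 (read(5)): returned 'HPOH2', offset=5
After 3 (seek(-3, CUR)): offset=2
After 4 (seek(-21, END)): offset=4
After 5 (tell()): offset=4
After 6 (seek(+1, CUR)): offset=5
After 7 (seek(25, SET)): offset=25
After 8 (read(3)): returned '', offset=25
After 9 (read(5)): returned '', offset=25
After 10 (seek(-10, END)): offset=15
After 11 (read(6)): returned '46HB2R', offset=21

Answer: 21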